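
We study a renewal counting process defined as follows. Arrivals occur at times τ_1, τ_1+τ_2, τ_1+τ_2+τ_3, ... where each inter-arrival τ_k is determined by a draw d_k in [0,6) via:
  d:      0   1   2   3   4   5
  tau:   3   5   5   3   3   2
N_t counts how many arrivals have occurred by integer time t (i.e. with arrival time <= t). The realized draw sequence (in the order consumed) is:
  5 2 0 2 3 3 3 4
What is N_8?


2

draw d_1=5: τ_1=2, arrival time A_1=2
draw d_2=2: τ_2=5, arrival time A_2=7
draw d_3=0: τ_3=3, arrival time A_3=10
draw d_4=2: τ_4=5, arrival time A_4=15
draw d_5=3: τ_5=3, arrival time A_5=18
draw d_6=3: τ_6=3, arrival time A_6=21
draw d_7=3: τ_7=3, arrival time A_7=24
draw d_8=4: τ_8=3, arrival time A_8=27
N_t over t=0..8: 0:0 1:0 2:1 3:1 4:1 5:1 6:1 7:2 8:2


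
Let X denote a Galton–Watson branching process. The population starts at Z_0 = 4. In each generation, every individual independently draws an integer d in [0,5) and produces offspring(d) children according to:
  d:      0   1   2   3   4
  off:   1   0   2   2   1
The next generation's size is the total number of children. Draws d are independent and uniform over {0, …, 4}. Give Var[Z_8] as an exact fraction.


Outcome values over d=0..4: [1, 0, 2, 2, 1]
Σy = 6, Σy² = 10, M = 5
μ = 6/5 = 6/5,  σ² = 10/5 − (6/5)² = 14/25
V_0 = 0, E_0 = 4
V_1 = 14/25·E_0 + (6/5)²·V_0 = 56/25;  E_1 = 24/5
V_2 = 14/25·E_1 + (6/5)²·V_1 = 3696/625;  E_2 = 144/25
V_3 = 14/25·E_2 + (6/5)²·V_2 = 183456/15625;  E_3 = 864/125
V_4 = 14/25·E_3 + (6/5)²·V_3 = 8116416/390625;  E_4 = 5184/625
V_5 = 14/25·E_4 + (6/5)²·V_4 = 337550976/9765625;  E_5 = 31104/3125
V_6 = 14/25·E_5 + (6/5)²·V_5 = 13512635136/244140625;  E_6 = 186624/15625
V_7 = 14/25·E_6 + (6/5)²·V_6 = 527278864896/6103515625;  E_7 = 1119744/78125
V_8 = 14/25·E_7 + (6/5)²·V_7 = 20206759136256/152587890625;  E_8 = 6718464/390625

20206759136256/152587890625


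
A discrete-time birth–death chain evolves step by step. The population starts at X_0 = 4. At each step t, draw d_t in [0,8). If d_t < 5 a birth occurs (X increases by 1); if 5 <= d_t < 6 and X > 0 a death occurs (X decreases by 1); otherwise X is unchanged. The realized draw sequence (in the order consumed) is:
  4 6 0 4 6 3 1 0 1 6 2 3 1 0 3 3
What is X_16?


17

t=0: X=4, d=4 → birth, X_1=5
t=1: X=5, d=6 → hold, X_2=5
t=2: X=5, d=0 → birth, X_3=6
t=3: X=6, d=4 → birth, X_4=7
t=4: X=7, d=6 → hold, X_5=7
t=5: X=7, d=3 → birth, X_6=8
t=6: X=8, d=1 → birth, X_7=9
t=7: X=9, d=0 → birth, X_8=10
t=8: X=10, d=1 → birth, X_9=11
t=9: X=11, d=6 → hold, X_10=11
t=10: X=11, d=2 → birth, X_11=12
t=11: X=12, d=3 → birth, X_12=13
t=12: X=13, d=1 → birth, X_13=14
t=13: X=14, d=0 → birth, X_14=15
t=14: X=15, d=3 → birth, X_15=16
t=15: X=16, d=3 → birth, X_16=17


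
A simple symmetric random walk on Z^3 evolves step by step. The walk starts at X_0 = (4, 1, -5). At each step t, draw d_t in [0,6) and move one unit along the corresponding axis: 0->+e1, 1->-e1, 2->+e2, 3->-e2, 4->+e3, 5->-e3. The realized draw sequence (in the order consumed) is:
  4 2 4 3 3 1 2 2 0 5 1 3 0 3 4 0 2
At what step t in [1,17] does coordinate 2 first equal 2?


2

t=0: X=(4, 1, -5), d=4 → +e3, X_1=(4, 1, -4)
t=1: X=(4, 1, -4), d=2 → +e2, X_2=(4, 2, -4)
t=2: X=(4, 2, -4), d=4 → +e3, X_3=(4, 2, -3)
t=3: X=(4, 2, -3), d=3 → -e2, X_4=(4, 1, -3)
t=4: X=(4, 1, -3), d=3 → -e2, X_5=(4, 0, -3)
t=5: X=(4, 0, -3), d=1 → -e1, X_6=(3, 0, -3)
t=6: X=(3, 0, -3), d=2 → +e2, X_7=(3, 1, -3)
t=7: X=(3, 1, -3), d=2 → +e2, X_8=(3, 2, -3)
t=8: X=(3, 2, -3), d=0 → +e1, X_9=(4, 2, -3)
t=9: X=(4, 2, -3), d=5 → -e3, X_10=(4, 2, -4)
t=10: X=(4, 2, -4), d=1 → -e1, X_11=(3, 2, -4)
t=11: X=(3, 2, -4), d=3 → -e2, X_12=(3, 1, -4)
t=12: X=(3, 1, -4), d=0 → +e1, X_13=(4, 1, -4)
t=13: X=(4, 1, -4), d=3 → -e2, X_14=(4, 0, -4)
t=14: X=(4, 0, -4), d=4 → +e3, X_15=(4, 0, -3)
t=15: X=(4, 0, -3), d=0 → +e1, X_16=(5, 0, -3)
t=16: X=(5, 0, -3), d=2 → +e2, X_17=(5, 1, -3)


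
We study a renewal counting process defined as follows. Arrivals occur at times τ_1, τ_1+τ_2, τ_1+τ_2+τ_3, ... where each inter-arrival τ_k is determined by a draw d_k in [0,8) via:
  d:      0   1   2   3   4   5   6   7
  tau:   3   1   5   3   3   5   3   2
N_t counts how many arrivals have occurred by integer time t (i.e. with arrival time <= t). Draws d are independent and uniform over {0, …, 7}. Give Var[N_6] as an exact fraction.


Inter-arrival values over d=0..7: [3, 1, 5, 3, 3, 5, 3, 2]
Each d has probability 1/8, so the pmf of τ is: f(1) = 1/8, f(2) = 1/8, f(3) = 1/2, f(5) = 1/4
Let p_n(j) = P(N_n = j), with p_0 = [1]. Condition on τ_1: p_n(0) = P(τ > n), and for j >= 1, p_n(j) = Σ_{k<=n} f(k)·p_{n−k}(j−1)
p_1 = [7/8, 1/8]  (j = 0..1)
p_2 = [3/4, 15/64, 1/64]  (j = 0..2)
p_3 = [1/4, 45/64, 23/512, 1/512]  (j = 0..3)
p_4 = [1/4, 9/16, 23/128, 31/4096, 1/4096]  (j = 0..4)
p_5 = [0, 11/16, 141/512, 147/4096, 39/32768, 1/32768]  (j = 0..5)
p_6 = [0, 3/8, 69/128, 325/4096, 105/16384, 47/262144, 1/262144]  (j = 0..6)
E[N_6] = Σ j·p_6(j) = 450289/262144;  E[N_6²] = Σ j²·p_6(j) = 878843/262144
Var[N_6] = 878843/262144 − (450289/262144)² = 27623235871/68719476736

27623235871/68719476736


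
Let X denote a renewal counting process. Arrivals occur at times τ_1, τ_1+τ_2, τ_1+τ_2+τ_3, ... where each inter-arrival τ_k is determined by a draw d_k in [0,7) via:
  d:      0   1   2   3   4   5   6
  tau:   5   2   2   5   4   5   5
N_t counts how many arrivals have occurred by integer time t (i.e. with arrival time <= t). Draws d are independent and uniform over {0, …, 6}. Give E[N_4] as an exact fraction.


25/49

Inter-arrival values over d=0..6: [5, 2, 2, 5, 4, 5, 5]
Each d has probability 1/7, so the pmf of τ is: f(2) = 2/7, f(4) = 1/7, f(5) = 4/7
Renewal equation for m(n) = E[N_n]: condition on τ_1 = k (if k <= n, one arrival plus a fresh copy on the remaining n−k steps): m(n) = F(n) + Σ_{k<=n} f(k)·m(n−k), where F(n) = P(τ <= n) and m(0) = 0
m(1) = F(1) = 0
m(2) = F(2) = 2/7
m(3) = F(3) = 2/7
m(4) = F(4) + f(2)·m(2) = 3/7 + 2/7·2/7 = 25/49
E[N_4] = m(4) = 25/49


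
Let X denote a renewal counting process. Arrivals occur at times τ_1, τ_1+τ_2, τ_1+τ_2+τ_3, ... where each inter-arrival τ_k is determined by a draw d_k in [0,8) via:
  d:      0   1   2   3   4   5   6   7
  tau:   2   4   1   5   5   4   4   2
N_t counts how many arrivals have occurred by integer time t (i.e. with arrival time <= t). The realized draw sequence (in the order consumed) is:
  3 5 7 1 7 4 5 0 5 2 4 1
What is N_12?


draw d_1=3: τ_1=5, arrival time A_1=5
draw d_2=5: τ_2=4, arrival time A_2=9
draw d_3=7: τ_3=2, arrival time A_3=11
draw d_4=1: τ_4=4, arrival time A_4=15
draw d_5=7: τ_5=2, arrival time A_5=17
draw d_6=4: τ_6=5, arrival time A_6=22
draw d_7=5: τ_7=4, arrival time A_7=26
draw d_8=0: τ_8=2, arrival time A_8=28
draw d_9=5: τ_9=4, arrival time A_9=32
draw d_10=2: τ_10=1, arrival time A_10=33
draw d_11=4: τ_11=5, arrival time A_11=38
draw d_12=1: τ_12=4, arrival time A_12=42
N_t over t=0..12: 0:0 1:0 2:0 3:0 4:0 5:1 6:1 7:1 8:1 9:2 10:2 11:3 12:3

3


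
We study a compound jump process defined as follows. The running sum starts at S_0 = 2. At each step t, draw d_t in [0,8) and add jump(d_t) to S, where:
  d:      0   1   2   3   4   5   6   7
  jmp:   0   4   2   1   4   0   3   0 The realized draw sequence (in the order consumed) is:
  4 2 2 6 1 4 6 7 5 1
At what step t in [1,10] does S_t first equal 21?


t=0: S=2, d=4, jump=4, S_1=6
t=1: S=6, d=2, jump=2, S_2=8
t=2: S=8, d=2, jump=2, S_3=10
t=3: S=10, d=6, jump=3, S_4=13
t=4: S=13, d=1, jump=4, S_5=17
t=5: S=17, d=4, jump=4, S_6=21
t=6: S=21, d=6, jump=3, S_7=24
t=7: S=24, d=7, jump=0, S_8=24
t=8: S=24, d=5, jump=0, S_9=24
t=9: S=24, d=1, jump=4, S_10=28

6


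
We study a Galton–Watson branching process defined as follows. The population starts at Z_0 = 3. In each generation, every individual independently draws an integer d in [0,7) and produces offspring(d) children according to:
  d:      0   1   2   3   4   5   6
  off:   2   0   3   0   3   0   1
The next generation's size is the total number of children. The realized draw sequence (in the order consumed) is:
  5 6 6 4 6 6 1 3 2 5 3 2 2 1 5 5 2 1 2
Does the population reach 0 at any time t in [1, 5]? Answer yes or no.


no

gen 0: Z_0=3, draws=[5, 6, 6], offspring=[0, 1, 1], Z_1=2
gen 1: Z_1=2, draws=[4, 6], offspring=[3, 1], Z_2=4
gen 2: Z_2=4, draws=[6, 1, 3, 2], offspring=[1, 0, 0, 3], Z_3=4
gen 3: Z_3=4, draws=[5, 3, 2, 2], offspring=[0, 0, 3, 3], Z_4=6
gen 4: Z_4=6, draws=[1, 5, 5, 2, 1, 2], offspring=[0, 0, 0, 3, 0, 3], Z_5=6


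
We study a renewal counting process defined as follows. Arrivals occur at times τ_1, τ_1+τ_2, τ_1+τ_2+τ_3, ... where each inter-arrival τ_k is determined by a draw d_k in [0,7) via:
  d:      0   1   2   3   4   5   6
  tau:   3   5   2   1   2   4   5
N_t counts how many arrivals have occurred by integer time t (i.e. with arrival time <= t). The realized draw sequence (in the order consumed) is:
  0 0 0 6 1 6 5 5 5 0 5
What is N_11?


3

draw d_1=0: τ_1=3, arrival time A_1=3
draw d_2=0: τ_2=3, arrival time A_2=6
draw d_3=0: τ_3=3, arrival time A_3=9
draw d_4=6: τ_4=5, arrival time A_4=14
draw d_5=1: τ_5=5, arrival time A_5=19
draw d_6=6: τ_6=5, arrival time A_6=24
draw d_7=5: τ_7=4, arrival time A_7=28
draw d_8=5: τ_8=4, arrival time A_8=32
draw d_9=5: τ_9=4, arrival time A_9=36
draw d_10=0: τ_10=3, arrival time A_10=39
draw d_11=5: τ_11=4, arrival time A_11=43
N_t over t=0..11: 0:0 1:0 2:0 3:1 4:1 5:1 6:2 7:2 8:2 9:3 10:3 11:3


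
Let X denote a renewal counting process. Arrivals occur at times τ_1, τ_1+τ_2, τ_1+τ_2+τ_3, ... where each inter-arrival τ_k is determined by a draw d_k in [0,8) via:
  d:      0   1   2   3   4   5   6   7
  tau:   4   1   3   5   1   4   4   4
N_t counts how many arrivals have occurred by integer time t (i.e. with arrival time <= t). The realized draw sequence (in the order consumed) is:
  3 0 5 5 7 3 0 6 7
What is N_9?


2

draw d_1=3: τ_1=5, arrival time A_1=5
draw d_2=0: τ_2=4, arrival time A_2=9
draw d_3=5: τ_3=4, arrival time A_3=13
draw d_4=5: τ_4=4, arrival time A_4=17
draw d_5=7: τ_5=4, arrival time A_5=21
draw d_6=3: τ_6=5, arrival time A_6=26
draw d_7=0: τ_7=4, arrival time A_7=30
draw d_8=6: τ_8=4, arrival time A_8=34
draw d_9=7: τ_9=4, arrival time A_9=38
N_t over t=0..9: 0:0 1:0 2:0 3:0 4:0 5:1 6:1 7:1 8:1 9:2


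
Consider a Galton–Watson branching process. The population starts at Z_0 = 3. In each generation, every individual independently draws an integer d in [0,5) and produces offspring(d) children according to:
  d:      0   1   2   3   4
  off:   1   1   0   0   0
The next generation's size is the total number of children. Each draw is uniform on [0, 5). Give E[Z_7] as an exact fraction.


384/78125

Outcome values over d=0..4: [1, 1, 0, 0, 0]
Σy = 2, Σy² = 2, M = 5
μ = 2/5 = 2/5,  σ² = 2/5 − (2/5)² = 6/25
E[Z_0] = 3
E[Z_1] = 2/5·E[Z_0] = 6/5
E[Z_2] = 2/5·E[Z_1] = 12/25
E[Z_3] = 2/5·E[Z_2] = 24/125
E[Z_4] = 2/5·E[Z_3] = 48/625
E[Z_5] = 2/5·E[Z_4] = 96/3125
E[Z_6] = 2/5·E[Z_5] = 192/15625
E[Z_7] = 2/5·E[Z_6] = 384/78125


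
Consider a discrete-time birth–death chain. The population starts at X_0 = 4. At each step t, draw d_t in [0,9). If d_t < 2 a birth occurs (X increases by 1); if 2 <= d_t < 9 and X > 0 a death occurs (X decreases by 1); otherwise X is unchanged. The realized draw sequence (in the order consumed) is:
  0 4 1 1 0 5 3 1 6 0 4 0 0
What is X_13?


t=0: X=4, d=0 → birth, X_1=5
t=1: X=5, d=4 → death, X_2=4
t=2: X=4, d=1 → birth, X_3=5
t=3: X=5, d=1 → birth, X_4=6
t=4: X=6, d=0 → birth, X_5=7
t=5: X=7, d=5 → death, X_6=6
t=6: X=6, d=3 → death, X_7=5
t=7: X=5, d=1 → birth, X_8=6
t=8: X=6, d=6 → death, X_9=5
t=9: X=5, d=0 → birth, X_10=6
t=10: X=6, d=4 → death, X_11=5
t=11: X=5, d=0 → birth, X_12=6
t=12: X=6, d=0 → birth, X_13=7

7


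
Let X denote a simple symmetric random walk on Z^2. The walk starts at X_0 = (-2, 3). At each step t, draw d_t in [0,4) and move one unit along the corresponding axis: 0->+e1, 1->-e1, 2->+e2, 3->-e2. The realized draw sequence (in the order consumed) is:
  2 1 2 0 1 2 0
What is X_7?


t=0: X=(-2, 3), d=2 → +e2, X_1=(-2, 4)
t=1: X=(-2, 4), d=1 → -e1, X_2=(-3, 4)
t=2: X=(-3, 4), d=2 → +e2, X_3=(-3, 5)
t=3: X=(-3, 5), d=0 → +e1, X_4=(-2, 5)
t=4: X=(-2, 5), d=1 → -e1, X_5=(-3, 5)
t=5: X=(-3, 5), d=2 → +e2, X_6=(-3, 6)
t=6: X=(-3, 6), d=0 → +e1, X_7=(-2, 6)

(-2, 6)


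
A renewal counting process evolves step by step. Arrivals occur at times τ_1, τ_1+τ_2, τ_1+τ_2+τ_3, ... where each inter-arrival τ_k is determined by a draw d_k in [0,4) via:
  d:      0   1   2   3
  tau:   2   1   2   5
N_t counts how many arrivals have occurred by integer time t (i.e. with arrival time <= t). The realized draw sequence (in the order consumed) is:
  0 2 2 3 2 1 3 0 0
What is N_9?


draw d_1=0: τ_1=2, arrival time A_1=2
draw d_2=2: τ_2=2, arrival time A_2=4
draw d_3=2: τ_3=2, arrival time A_3=6
draw d_4=3: τ_4=5, arrival time A_4=11
draw d_5=2: τ_5=2, arrival time A_5=13
draw d_6=1: τ_6=1, arrival time A_6=14
draw d_7=3: τ_7=5, arrival time A_7=19
draw d_8=0: τ_8=2, arrival time A_8=21
draw d_9=0: τ_9=2, arrival time A_9=23
N_t over t=0..9: 0:0 1:0 2:1 3:1 4:2 5:2 6:3 7:3 8:3 9:3

3


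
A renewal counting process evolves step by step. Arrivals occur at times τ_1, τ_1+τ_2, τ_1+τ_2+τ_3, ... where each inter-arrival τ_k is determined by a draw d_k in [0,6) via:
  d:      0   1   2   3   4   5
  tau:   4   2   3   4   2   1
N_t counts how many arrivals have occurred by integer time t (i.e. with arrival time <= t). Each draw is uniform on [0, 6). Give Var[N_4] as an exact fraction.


Inter-arrival values over d=0..5: [4, 2, 3, 4, 2, 1]
Each d has probability 1/6, so the pmf of τ is: f(1) = 1/6, f(2) = 1/3, f(3) = 1/6, f(4) = 1/3
Let p_n(j) = P(N_n = j), with p_0 = [1]. Condition on τ_1: p_n(0) = P(τ > n), and for j >= 1, p_n(j) = Σ_{k<=n} f(k)·p_{n−k}(j−1)
p_1 = [5/6, 1/6]  (j = 0..1)
p_2 = [1/2, 17/36, 1/36]  (j = 0..2)
p_3 = [1/3, 19/36, 29/216, 1/216]  (j = 0..3)
p_4 = [0, 25/36, 59/216, 41/1296, 1/1296]  (j = 0..4)
E[N_4] = Σ j·p_4(j) = 1735/1296;  E[N_4²] = Σ j²·p_4(j) = 2701/1296
Var[N_4] = 2701/1296 − (1735/1296)² = 490271/1679616

490271/1679616


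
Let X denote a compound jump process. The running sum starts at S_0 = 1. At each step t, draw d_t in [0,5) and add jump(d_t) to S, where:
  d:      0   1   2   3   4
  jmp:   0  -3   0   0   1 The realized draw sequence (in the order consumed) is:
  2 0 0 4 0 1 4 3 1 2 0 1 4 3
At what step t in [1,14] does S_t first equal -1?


t=0: S=1, d=2, jump=0, S_1=1
t=1: S=1, d=0, jump=0, S_2=1
t=2: S=1, d=0, jump=0, S_3=1
t=3: S=1, d=4, jump=1, S_4=2
t=4: S=2, d=0, jump=0, S_5=2
t=5: S=2, d=1, jump=-3, S_6=-1
t=6: S=-1, d=4, jump=1, S_7=0
t=7: S=0, d=3, jump=0, S_8=0
t=8: S=0, d=1, jump=-3, S_9=-3
t=9: S=-3, d=2, jump=0, S_10=-3
t=10: S=-3, d=0, jump=0, S_11=-3
t=11: S=-3, d=1, jump=-3, S_12=-6
t=12: S=-6, d=4, jump=1, S_13=-5
t=13: S=-5, d=3, jump=0, S_14=-5

6


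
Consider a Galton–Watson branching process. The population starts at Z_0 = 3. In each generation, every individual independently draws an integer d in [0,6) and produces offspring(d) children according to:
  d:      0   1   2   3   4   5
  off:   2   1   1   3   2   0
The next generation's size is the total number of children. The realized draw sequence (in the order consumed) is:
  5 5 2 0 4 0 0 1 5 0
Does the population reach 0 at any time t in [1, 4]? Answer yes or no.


no

gen 0: Z_0=3, draws=[5, 5, 2], offspring=[0, 0, 1], Z_1=1
gen 1: Z_1=1, draws=[0], offspring=[2], Z_2=2
gen 2: Z_2=2, draws=[4, 0], offspring=[2, 2], Z_3=4
gen 3: Z_3=4, draws=[0, 1, 5, 0], offspring=[2, 1, 0, 2], Z_4=5


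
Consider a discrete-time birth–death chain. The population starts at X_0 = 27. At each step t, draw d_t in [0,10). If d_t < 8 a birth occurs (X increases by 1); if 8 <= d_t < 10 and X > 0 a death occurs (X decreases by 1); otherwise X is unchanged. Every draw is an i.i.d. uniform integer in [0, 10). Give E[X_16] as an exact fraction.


183/5

X can drop by at most 1 per step and X_0 = 27 > T = 16, so X_t >= 27 − t >= 11 > 0 for every t <= 16: the floor at 0 (the 'and X > 0' condition) never binds. Hence X_16 = X_0 + Σ_{t<16} Y_t with i.i.d. increments Y_t = y(d_t) ∈ {+1, −1, 0}.
Outcome values over d=0..9: [1, 1, 1, 1, 1, 1, 1, 1, -1, -1]
Σy = 6, Σy² = 10, M = 10
μ = 6/10 = 3/5,  σ² = 10/10 − (3/5)² = 16/25
E[X_16] = 27 + 16·(3/5) = 183/5


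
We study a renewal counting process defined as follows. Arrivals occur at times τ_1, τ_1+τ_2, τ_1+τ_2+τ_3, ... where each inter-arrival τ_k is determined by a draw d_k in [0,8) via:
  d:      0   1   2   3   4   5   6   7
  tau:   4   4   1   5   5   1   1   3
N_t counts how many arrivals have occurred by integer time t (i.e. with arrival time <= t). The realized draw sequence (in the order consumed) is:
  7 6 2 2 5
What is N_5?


3

draw d_1=7: τ_1=3, arrival time A_1=3
draw d_2=6: τ_2=1, arrival time A_2=4
draw d_3=2: τ_3=1, arrival time A_3=5
draw d_4=2: τ_4=1, arrival time A_4=6
draw d_5=5: τ_5=1, arrival time A_5=7
N_t over t=0..5: 0:0 1:0 2:0 3:1 4:2 5:3


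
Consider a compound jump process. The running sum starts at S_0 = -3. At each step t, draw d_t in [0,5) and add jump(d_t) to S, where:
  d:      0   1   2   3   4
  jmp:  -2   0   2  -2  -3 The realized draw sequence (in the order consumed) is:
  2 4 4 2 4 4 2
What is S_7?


t=0: S=-3, d=2, jump=2, S_1=-1
t=1: S=-1, d=4, jump=-3, S_2=-4
t=2: S=-4, d=4, jump=-3, S_3=-7
t=3: S=-7, d=2, jump=2, S_4=-5
t=4: S=-5, d=4, jump=-3, S_5=-8
t=5: S=-8, d=4, jump=-3, S_6=-11
t=6: S=-11, d=2, jump=2, S_7=-9

-9


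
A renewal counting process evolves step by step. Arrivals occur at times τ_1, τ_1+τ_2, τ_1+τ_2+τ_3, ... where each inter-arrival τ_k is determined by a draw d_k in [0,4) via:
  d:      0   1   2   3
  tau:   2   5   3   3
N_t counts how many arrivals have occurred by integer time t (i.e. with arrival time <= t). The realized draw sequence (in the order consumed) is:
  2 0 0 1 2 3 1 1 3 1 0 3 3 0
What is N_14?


draw d_1=2: τ_1=3, arrival time A_1=3
draw d_2=0: τ_2=2, arrival time A_2=5
draw d_3=0: τ_3=2, arrival time A_3=7
draw d_4=1: τ_4=5, arrival time A_4=12
draw d_5=2: τ_5=3, arrival time A_5=15
draw d_6=3: τ_6=3, arrival time A_6=18
draw d_7=1: τ_7=5, arrival time A_7=23
draw d_8=1: τ_8=5, arrival time A_8=28
draw d_9=3: τ_9=3, arrival time A_9=31
draw d_10=1: τ_10=5, arrival time A_10=36
draw d_11=0: τ_11=2, arrival time A_11=38
draw d_12=3: τ_12=3, arrival time A_12=41
draw d_13=3: τ_13=3, arrival time A_13=44
draw d_14=0: τ_14=2, arrival time A_14=46
N_t over t=0..14: 0:0 1:0 2:0 3:1 4:1 5:2 6:2 7:3 8:3 9:3 10:3 11:3 12:4 13:4 14:4

4


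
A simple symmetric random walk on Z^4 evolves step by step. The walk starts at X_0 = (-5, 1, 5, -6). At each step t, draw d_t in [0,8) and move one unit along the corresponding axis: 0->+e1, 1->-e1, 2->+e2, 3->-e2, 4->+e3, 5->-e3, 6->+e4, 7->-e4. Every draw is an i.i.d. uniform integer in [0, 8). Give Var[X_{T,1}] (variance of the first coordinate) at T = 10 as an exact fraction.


5/2

Outcome values over d=0..7: [1, -1, 0, 0, 0, 0, 0, 0]
Σy = 0, Σy² = 2, M = 8
μ = 0/8 = 0,  σ² = 2/8 − (0)² = 1/4
Independent increments: Var[X_10] = 10·σ² = 10·(1/4) = 5/2


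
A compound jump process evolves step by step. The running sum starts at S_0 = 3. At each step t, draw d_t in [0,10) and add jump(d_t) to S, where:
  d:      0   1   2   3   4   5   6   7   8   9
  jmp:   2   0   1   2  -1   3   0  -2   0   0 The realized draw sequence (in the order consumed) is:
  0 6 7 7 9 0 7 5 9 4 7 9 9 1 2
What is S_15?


t=0: S=3, d=0, jump=2, S_1=5
t=1: S=5, d=6, jump=0, S_2=5
t=2: S=5, d=7, jump=-2, S_3=3
t=3: S=3, d=7, jump=-2, S_4=1
t=4: S=1, d=9, jump=0, S_5=1
t=5: S=1, d=0, jump=2, S_6=3
t=6: S=3, d=7, jump=-2, S_7=1
t=7: S=1, d=5, jump=3, S_8=4
t=8: S=4, d=9, jump=0, S_9=4
t=9: S=4, d=4, jump=-1, S_10=3
t=10: S=3, d=7, jump=-2, S_11=1
t=11: S=1, d=9, jump=0, S_12=1
t=12: S=1, d=9, jump=0, S_13=1
t=13: S=1, d=1, jump=0, S_14=1
t=14: S=1, d=2, jump=1, S_15=2

2


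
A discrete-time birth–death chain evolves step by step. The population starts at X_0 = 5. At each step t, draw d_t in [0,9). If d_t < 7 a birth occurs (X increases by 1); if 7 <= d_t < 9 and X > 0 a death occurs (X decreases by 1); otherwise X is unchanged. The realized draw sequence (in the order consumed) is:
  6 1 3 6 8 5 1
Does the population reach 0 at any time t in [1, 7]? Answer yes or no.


no

t=0: X=5, d=6 → birth, X_1=6
t=1: X=6, d=1 → birth, X_2=7
t=2: X=7, d=3 → birth, X_3=8
t=3: X=8, d=6 → birth, X_4=9
t=4: X=9, d=8 → death, X_5=8
t=5: X=8, d=5 → birth, X_6=9
t=6: X=9, d=1 → birth, X_7=10


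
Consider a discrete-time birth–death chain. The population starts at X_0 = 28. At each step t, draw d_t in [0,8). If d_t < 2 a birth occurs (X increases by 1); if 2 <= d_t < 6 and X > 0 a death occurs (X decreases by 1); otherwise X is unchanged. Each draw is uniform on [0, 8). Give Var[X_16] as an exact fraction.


11

X can drop by at most 1 per step and X_0 = 28 > T = 16, so X_t >= 28 − t >= 12 > 0 for every t <= 16: the floor at 0 (the 'and X > 0' condition) never binds. Hence X_16 = X_0 + Σ_{t<16} Y_t with i.i.d. increments Y_t = y(d_t) ∈ {+1, −1, 0}.
Outcome values over d=0..7: [1, 1, -1, -1, -1, -1, 0, 0]
Σy = -2, Σy² = 6, M = 8
μ = -2/8 = -1/4,  σ² = 6/8 − (-1/4)² = 11/16
Independent increments: Var[X_16] = 16·σ² = 16·(11/16) = 11


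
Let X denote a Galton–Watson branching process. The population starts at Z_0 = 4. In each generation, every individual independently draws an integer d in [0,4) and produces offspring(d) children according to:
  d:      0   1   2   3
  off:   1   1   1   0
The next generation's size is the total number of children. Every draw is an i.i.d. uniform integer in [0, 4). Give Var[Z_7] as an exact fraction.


31048839/67108864

Outcome values over d=0..3: [1, 1, 1, 0]
Σy = 3, Σy² = 3, M = 4
μ = 3/4 = 3/4,  σ² = 3/4 − (3/4)² = 3/16
V_0 = 0, E_0 = 4
V_1 = 3/16·E_0 + (3/4)²·V_0 = 3/4;  E_1 = 3
V_2 = 3/16·E_1 + (3/4)²·V_1 = 63/64;  E_2 = 9/4
V_3 = 3/16·E_2 + (3/4)²·V_2 = 999/1024;  E_3 = 27/16
V_4 = 3/16·E_3 + (3/4)²·V_3 = 14175/16384;  E_4 = 81/64
V_5 = 3/16·E_4 + (3/4)²·V_4 = 189783/262144;  E_5 = 243/256
V_6 = 3/16·E_5 + (3/4)²·V_5 = 2454543/4194304;  E_6 = 729/1024
V_7 = 3/16·E_6 + (3/4)²·V_6 = 31048839/67108864;  E_7 = 2187/4096


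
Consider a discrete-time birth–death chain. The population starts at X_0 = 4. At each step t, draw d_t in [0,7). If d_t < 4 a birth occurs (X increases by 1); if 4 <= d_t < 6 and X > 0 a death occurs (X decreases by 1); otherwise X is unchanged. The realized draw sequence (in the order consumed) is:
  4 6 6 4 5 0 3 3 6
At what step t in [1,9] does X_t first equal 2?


4

t=0: X=4, d=4 → death, X_1=3
t=1: X=3, d=6 → hold, X_2=3
t=2: X=3, d=6 → hold, X_3=3
t=3: X=3, d=4 → death, X_4=2
t=4: X=2, d=5 → death, X_5=1
t=5: X=1, d=0 → birth, X_6=2
t=6: X=2, d=3 → birth, X_7=3
t=7: X=3, d=3 → birth, X_8=4
t=8: X=4, d=6 → hold, X_9=4


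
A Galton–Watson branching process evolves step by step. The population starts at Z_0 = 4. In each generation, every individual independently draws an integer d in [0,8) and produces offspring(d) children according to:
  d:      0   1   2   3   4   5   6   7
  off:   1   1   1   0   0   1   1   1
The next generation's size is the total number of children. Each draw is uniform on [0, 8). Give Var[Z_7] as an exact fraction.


Outcome values over d=0..7: [1, 1, 1, 0, 0, 1, 1, 1]
Σy = 6, Σy² = 6, M = 8
μ = 6/8 = 3/4,  σ² = 6/8 − (3/4)² = 3/16
V_0 = 0, E_0 = 4
V_1 = 3/16·E_0 + (3/4)²·V_0 = 3/4;  E_1 = 3
V_2 = 3/16·E_1 + (3/4)²·V_1 = 63/64;  E_2 = 9/4
V_3 = 3/16·E_2 + (3/4)²·V_2 = 999/1024;  E_3 = 27/16
V_4 = 3/16·E_3 + (3/4)²·V_3 = 14175/16384;  E_4 = 81/64
V_5 = 3/16·E_4 + (3/4)²·V_4 = 189783/262144;  E_5 = 243/256
V_6 = 3/16·E_5 + (3/4)²·V_5 = 2454543/4194304;  E_6 = 729/1024
V_7 = 3/16·E_6 + (3/4)²·V_6 = 31048839/67108864;  E_7 = 2187/4096

31048839/67108864


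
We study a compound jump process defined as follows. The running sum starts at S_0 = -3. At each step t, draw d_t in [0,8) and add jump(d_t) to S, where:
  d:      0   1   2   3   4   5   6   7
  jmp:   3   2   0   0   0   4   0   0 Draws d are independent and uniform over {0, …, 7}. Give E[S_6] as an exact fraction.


15/4

Outcome values over d=0..7: [3, 2, 0, 0, 0, 4, 0, 0]
Σy = 9, Σy² = 29, M = 8
μ = 9/8 = 9/8,  σ² = 29/8 − (9/8)² = 151/64
E[S_6] = -3 + 6·(9/8) = 15/4


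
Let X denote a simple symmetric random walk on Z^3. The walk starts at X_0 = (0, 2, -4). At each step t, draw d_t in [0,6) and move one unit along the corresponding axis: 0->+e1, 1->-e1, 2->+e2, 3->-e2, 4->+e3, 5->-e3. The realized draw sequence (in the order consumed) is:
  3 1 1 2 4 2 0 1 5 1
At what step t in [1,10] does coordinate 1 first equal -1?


2

t=0: X=(0, 2, -4), d=3 → -e2, X_1=(0, 1, -4)
t=1: X=(0, 1, -4), d=1 → -e1, X_2=(-1, 1, -4)
t=2: X=(-1, 1, -4), d=1 → -e1, X_3=(-2, 1, -4)
t=3: X=(-2, 1, -4), d=2 → +e2, X_4=(-2, 2, -4)
t=4: X=(-2, 2, -4), d=4 → +e3, X_5=(-2, 2, -3)
t=5: X=(-2, 2, -3), d=2 → +e2, X_6=(-2, 3, -3)
t=6: X=(-2, 3, -3), d=0 → +e1, X_7=(-1, 3, -3)
t=7: X=(-1, 3, -3), d=1 → -e1, X_8=(-2, 3, -3)
t=8: X=(-2, 3, -3), d=5 → -e3, X_9=(-2, 3, -4)
t=9: X=(-2, 3, -4), d=1 → -e1, X_10=(-3, 3, -4)


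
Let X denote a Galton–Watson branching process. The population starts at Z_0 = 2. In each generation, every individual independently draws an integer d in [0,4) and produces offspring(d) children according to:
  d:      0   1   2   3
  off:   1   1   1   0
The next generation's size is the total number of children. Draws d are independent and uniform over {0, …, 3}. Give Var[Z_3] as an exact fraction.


Outcome values over d=0..3: [1, 1, 1, 0]
Σy = 3, Σy² = 3, M = 4
μ = 3/4 = 3/4,  σ² = 3/4 − (3/4)² = 3/16
V_0 = 0, E_0 = 2
V_1 = 3/16·E_0 + (3/4)²·V_0 = 3/8;  E_1 = 3/2
V_2 = 3/16·E_1 + (3/4)²·V_1 = 63/128;  E_2 = 9/8
V_3 = 3/16·E_2 + (3/4)²·V_2 = 999/2048;  E_3 = 27/32

999/2048


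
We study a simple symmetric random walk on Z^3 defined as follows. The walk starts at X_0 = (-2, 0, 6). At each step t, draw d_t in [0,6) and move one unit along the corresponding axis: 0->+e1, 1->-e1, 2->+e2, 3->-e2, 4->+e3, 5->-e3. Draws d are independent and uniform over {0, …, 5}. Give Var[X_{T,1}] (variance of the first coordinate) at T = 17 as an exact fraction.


17/3

Outcome values over d=0..5: [1, -1, 0, 0, 0, 0]
Σy = 0, Σy² = 2, M = 6
μ = 0/6 = 0,  σ² = 2/6 − (0)² = 1/3
Independent increments: Var[X_17] = 17·σ² = 17·(1/3) = 17/3


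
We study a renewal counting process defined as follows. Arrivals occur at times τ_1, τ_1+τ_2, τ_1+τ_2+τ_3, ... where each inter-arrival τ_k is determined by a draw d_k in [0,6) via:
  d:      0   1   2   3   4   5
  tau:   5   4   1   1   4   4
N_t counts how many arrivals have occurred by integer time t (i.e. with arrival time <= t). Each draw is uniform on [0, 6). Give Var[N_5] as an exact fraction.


Inter-arrival values over d=0..5: [5, 4, 1, 1, 4, 4]
Each d has probability 1/6, so the pmf of τ is: f(1) = 1/3, f(4) = 1/2, f(5) = 1/6
Let p_n(j) = P(N_n = j), with p_0 = [1]. Condition on τ_1: p_n(0) = P(τ > n), and for j >= 1, p_n(j) = Σ_{k<=n} f(k)·p_{n−k}(j−1)
p_1 = [2/3, 1/3]  (j = 0..1)
p_2 = [2/3, 2/9, 1/9]  (j = 0..2)
p_3 = [2/3, 2/9, 2/27, 1/27]  (j = 0..3)
p_4 = [1/6, 13/18, 2/27, 2/81, 1/81]  (j = 0..4)
p_5 = [0, 5/9, 11/27, 2/81, 2/243, 1/243]  (j = 0..5)
E[N_5] = Σ j·p_5(j) = 364/243;  E[N_5²] = Σ j²·p_5(j) = 214/81
Var[N_5] = 214/81 − (364/243)² = 23510/59049

23510/59049


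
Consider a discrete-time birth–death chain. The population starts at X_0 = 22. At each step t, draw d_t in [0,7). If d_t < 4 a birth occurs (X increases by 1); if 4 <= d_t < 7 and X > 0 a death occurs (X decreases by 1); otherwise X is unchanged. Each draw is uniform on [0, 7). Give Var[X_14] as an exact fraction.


X can drop by at most 1 per step and X_0 = 22 > T = 14, so X_t >= 22 − t >= 8 > 0 for every t <= 14: the floor at 0 (the 'and X > 0' condition) never binds. Hence X_14 = X_0 + Σ_{t<14} Y_t with i.i.d. increments Y_t = y(d_t) ∈ {+1, −1, 0}.
Outcome values over d=0..6: [1, 1, 1, 1, -1, -1, -1]
Σy = 1, Σy² = 7, M = 7
μ = 1/7 = 1/7,  σ² = 7/7 − (1/7)² = 48/49
Independent increments: Var[X_14] = 14·σ² = 14·(48/49) = 96/7

96/7


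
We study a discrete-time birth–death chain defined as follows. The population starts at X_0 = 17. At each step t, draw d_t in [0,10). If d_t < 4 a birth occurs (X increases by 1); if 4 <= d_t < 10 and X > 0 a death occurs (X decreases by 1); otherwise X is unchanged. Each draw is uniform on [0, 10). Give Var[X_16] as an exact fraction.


X can drop by at most 1 per step and X_0 = 17 > T = 16, so X_t >= 17 − t >= 1 > 0 for every t <= 16: the floor at 0 (the 'and X > 0' condition) never binds. Hence X_16 = X_0 + Σ_{t<16} Y_t with i.i.d. increments Y_t = y(d_t) ∈ {+1, −1, 0}.
Outcome values over d=0..9: [1, 1, 1, 1, -1, -1, -1, -1, -1, -1]
Σy = -2, Σy² = 10, M = 10
μ = -2/10 = -1/5,  σ² = 10/10 − (-1/5)² = 24/25
Independent increments: Var[X_16] = 16·σ² = 16·(24/25) = 384/25

384/25


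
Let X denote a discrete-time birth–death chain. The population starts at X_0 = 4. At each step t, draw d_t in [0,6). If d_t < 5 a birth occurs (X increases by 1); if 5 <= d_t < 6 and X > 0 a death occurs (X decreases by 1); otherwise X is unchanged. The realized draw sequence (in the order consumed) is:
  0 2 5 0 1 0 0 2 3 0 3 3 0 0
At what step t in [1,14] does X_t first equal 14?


t=0: X=4, d=0 → birth, X_1=5
t=1: X=5, d=2 → birth, X_2=6
t=2: X=6, d=5 → death, X_3=5
t=3: X=5, d=0 → birth, X_4=6
t=4: X=6, d=1 → birth, X_5=7
t=5: X=7, d=0 → birth, X_6=8
t=6: X=8, d=0 → birth, X_7=9
t=7: X=9, d=2 → birth, X_8=10
t=8: X=10, d=3 → birth, X_9=11
t=9: X=11, d=0 → birth, X_10=12
t=10: X=12, d=3 → birth, X_11=13
t=11: X=13, d=3 → birth, X_12=14
t=12: X=14, d=0 → birth, X_13=15
t=13: X=15, d=0 → birth, X_14=16

12


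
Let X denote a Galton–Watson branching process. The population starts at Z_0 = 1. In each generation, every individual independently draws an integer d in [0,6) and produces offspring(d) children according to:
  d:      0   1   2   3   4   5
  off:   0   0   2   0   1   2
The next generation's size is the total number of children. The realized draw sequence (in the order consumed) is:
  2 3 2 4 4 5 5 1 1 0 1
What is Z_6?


0

gen 0: Z_0=1, draws=[2], offspring=[2], Z_1=2
gen 1: Z_1=2, draws=[3, 2], offspring=[0, 2], Z_2=2
gen 2: Z_2=2, draws=[4, 4], offspring=[1, 1], Z_3=2
gen 3: Z_3=2, draws=[5, 5], offspring=[2, 2], Z_4=4
gen 4: Z_4=4, draws=[1, 1, 0, 1], offspring=[0, 0, 0, 0], Z_5=0
gen 5: Z_5=0, draws=[], offspring=[], Z_6=0


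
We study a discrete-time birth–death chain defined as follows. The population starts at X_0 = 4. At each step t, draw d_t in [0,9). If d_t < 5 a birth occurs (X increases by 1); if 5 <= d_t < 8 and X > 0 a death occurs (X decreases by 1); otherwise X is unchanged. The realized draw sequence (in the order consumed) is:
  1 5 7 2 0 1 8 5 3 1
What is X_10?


t=0: X=4, d=1 → birth, X_1=5
t=1: X=5, d=5 → death, X_2=4
t=2: X=4, d=7 → death, X_3=3
t=3: X=3, d=2 → birth, X_4=4
t=4: X=4, d=0 → birth, X_5=5
t=5: X=5, d=1 → birth, X_6=6
t=6: X=6, d=8 → hold, X_7=6
t=7: X=6, d=5 → death, X_8=5
t=8: X=5, d=3 → birth, X_9=6
t=9: X=6, d=1 → birth, X_10=7

7


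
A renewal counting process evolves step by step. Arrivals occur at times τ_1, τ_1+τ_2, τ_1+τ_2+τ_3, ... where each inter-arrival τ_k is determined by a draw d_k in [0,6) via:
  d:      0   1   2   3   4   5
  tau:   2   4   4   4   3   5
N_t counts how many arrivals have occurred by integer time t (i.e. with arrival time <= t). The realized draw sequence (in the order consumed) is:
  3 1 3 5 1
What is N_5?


draw d_1=3: τ_1=4, arrival time A_1=4
draw d_2=1: τ_2=4, arrival time A_2=8
draw d_3=3: τ_3=4, arrival time A_3=12
draw d_4=5: τ_4=5, arrival time A_4=17
draw d_5=1: τ_5=4, arrival time A_5=21
N_t over t=0..5: 0:0 1:0 2:0 3:0 4:1 5:1

1


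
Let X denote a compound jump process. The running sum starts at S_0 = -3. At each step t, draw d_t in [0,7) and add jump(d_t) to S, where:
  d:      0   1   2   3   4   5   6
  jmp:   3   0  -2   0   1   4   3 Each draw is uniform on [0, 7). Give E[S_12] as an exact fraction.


Outcome values over d=0..6: [3, 0, -2, 0, 1, 4, 3]
Σy = 9, Σy² = 39, M = 7
μ = 9/7 = 9/7,  σ² = 39/7 − (9/7)² = 192/49
E[S_12] = -3 + 12·(9/7) = 87/7

87/7


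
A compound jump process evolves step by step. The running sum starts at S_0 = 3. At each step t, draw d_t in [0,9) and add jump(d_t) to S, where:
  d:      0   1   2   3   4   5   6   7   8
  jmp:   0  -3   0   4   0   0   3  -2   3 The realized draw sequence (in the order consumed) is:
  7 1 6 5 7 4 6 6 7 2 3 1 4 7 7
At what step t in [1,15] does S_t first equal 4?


t=0: S=3, d=7, jump=-2, S_1=1
t=1: S=1, d=1, jump=-3, S_2=-2
t=2: S=-2, d=6, jump=3, S_3=1
t=3: S=1, d=5, jump=0, S_4=1
t=4: S=1, d=7, jump=-2, S_5=-1
t=5: S=-1, d=4, jump=0, S_6=-1
t=6: S=-1, d=6, jump=3, S_7=2
t=7: S=2, d=6, jump=3, S_8=5
t=8: S=5, d=7, jump=-2, S_9=3
t=9: S=3, d=2, jump=0, S_10=3
t=10: S=3, d=3, jump=4, S_11=7
t=11: S=7, d=1, jump=-3, S_12=4
t=12: S=4, d=4, jump=0, S_13=4
t=13: S=4, d=7, jump=-2, S_14=2
t=14: S=2, d=7, jump=-2, S_15=0

12


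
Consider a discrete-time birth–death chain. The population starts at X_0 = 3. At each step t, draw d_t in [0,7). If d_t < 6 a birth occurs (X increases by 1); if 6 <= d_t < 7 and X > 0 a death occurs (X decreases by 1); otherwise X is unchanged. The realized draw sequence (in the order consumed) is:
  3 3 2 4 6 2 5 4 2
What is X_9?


t=0: X=3, d=3 → birth, X_1=4
t=1: X=4, d=3 → birth, X_2=5
t=2: X=5, d=2 → birth, X_3=6
t=3: X=6, d=4 → birth, X_4=7
t=4: X=7, d=6 → death, X_5=6
t=5: X=6, d=2 → birth, X_6=7
t=6: X=7, d=5 → birth, X_7=8
t=7: X=8, d=4 → birth, X_8=9
t=8: X=9, d=2 → birth, X_9=10

10


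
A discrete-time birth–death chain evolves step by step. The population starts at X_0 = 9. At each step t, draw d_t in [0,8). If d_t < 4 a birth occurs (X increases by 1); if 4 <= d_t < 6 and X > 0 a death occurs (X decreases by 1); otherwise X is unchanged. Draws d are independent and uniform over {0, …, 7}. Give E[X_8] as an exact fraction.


X can drop by at most 1 per step and X_0 = 9 > T = 8, so X_t >= 9 − t >= 1 > 0 for every t <= 8: the floor at 0 (the 'and X > 0' condition) never binds. Hence X_8 = X_0 + Σ_{t<8} Y_t with i.i.d. increments Y_t = y(d_t) ∈ {+1, −1, 0}.
Outcome values over d=0..7: [1, 1, 1, 1, -1, -1, 0, 0]
Σy = 2, Σy² = 6, M = 8
μ = 2/8 = 1/4,  σ² = 6/8 − (1/4)² = 11/16
E[X_8] = 9 + 8·(1/4) = 11

11


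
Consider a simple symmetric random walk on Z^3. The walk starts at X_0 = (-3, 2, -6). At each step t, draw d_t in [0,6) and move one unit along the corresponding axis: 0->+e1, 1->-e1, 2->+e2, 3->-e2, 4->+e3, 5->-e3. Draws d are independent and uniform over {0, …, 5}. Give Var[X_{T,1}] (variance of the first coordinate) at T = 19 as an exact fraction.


19/3

Outcome values over d=0..5: [1, -1, 0, 0, 0, 0]
Σy = 0, Σy² = 2, M = 6
μ = 0/6 = 0,  σ² = 2/6 − (0)² = 1/3
Independent increments: Var[X_19] = 19·σ² = 19·(1/3) = 19/3


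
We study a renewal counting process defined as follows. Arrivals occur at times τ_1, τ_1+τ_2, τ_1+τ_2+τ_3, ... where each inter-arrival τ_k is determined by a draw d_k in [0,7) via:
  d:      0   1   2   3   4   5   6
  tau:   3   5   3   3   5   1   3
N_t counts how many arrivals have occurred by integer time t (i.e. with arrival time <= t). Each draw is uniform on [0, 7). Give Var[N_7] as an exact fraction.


Inter-arrival values over d=0..6: [3, 5, 3, 3, 5, 1, 3]
Each d has probability 1/7, so the pmf of τ is: f(1) = 1/7, f(3) = 4/7, f(5) = 2/7
Let p_n(j) = P(N_n = j), with p_0 = [1]. Condition on τ_1: p_n(0) = P(τ > n), and for j >= 1, p_n(j) = Σ_{k<=n} f(k)·p_{n−k}(j−1)
p_1 = [6/7, 1/7]  (j = 0..1)
p_2 = [6/7, 6/49, 1/49]  (j = 0..2)
p_3 = [2/7, 34/49, 6/343, 1/343]  (j = 0..3)
p_4 = [2/7, 26/49, 62/343, 6/2401, 1/2401]  (j = 0..4)
p_5 = [0, 40/49, 50/343, 90/2401, 6/16807, 1/16807]  (j = 0..5)
p_6 = [0, 20/49, 190/343, 74/2401, 118/16807, 6/117649, 1/117649]  (j = 0..6)
p_7 = [0, 20/49, 136/343, 452/2401, 2/343, 146/117649, 6/823543, 1/823543]  (j = 0..7)
E[N_7] = Σ j·p_7(j) = 1478681/823543;  E[N_7²] = Σ j²·p_7(j) = 3140255/823543
Var[N_7] = 3140255/823543 − (1478681/823543)² = 399637523704/678223072849

399637523704/678223072849


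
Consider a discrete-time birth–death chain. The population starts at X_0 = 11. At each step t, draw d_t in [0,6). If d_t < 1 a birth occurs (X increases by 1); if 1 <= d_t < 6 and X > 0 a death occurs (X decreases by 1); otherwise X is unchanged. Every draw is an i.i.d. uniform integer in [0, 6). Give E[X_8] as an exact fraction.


17/3

X can drop by at most 1 per step and X_0 = 11 > T = 8, so X_t >= 11 − t >= 3 > 0 for every t <= 8: the floor at 0 (the 'and X > 0' condition) never binds. Hence X_8 = X_0 + Σ_{t<8} Y_t with i.i.d. increments Y_t = y(d_t) ∈ {+1, −1, 0}.
Outcome values over d=0..5: [1, -1, -1, -1, -1, -1]
Σy = -4, Σy² = 6, M = 6
μ = -4/6 = -2/3,  σ² = 6/6 − (-2/3)² = 5/9
E[X_8] = 11 + 8·(-2/3) = 17/3


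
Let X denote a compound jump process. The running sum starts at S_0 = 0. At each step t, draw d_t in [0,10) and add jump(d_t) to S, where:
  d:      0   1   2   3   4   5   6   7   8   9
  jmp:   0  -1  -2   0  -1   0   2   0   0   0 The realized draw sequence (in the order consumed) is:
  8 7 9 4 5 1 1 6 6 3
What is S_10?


1

t=0: S=0, d=8, jump=0, S_1=0
t=1: S=0, d=7, jump=0, S_2=0
t=2: S=0, d=9, jump=0, S_3=0
t=3: S=0, d=4, jump=-1, S_4=-1
t=4: S=-1, d=5, jump=0, S_5=-1
t=5: S=-1, d=1, jump=-1, S_6=-2
t=6: S=-2, d=1, jump=-1, S_7=-3
t=7: S=-3, d=6, jump=2, S_8=-1
t=8: S=-1, d=6, jump=2, S_9=1
t=9: S=1, d=3, jump=0, S_10=1


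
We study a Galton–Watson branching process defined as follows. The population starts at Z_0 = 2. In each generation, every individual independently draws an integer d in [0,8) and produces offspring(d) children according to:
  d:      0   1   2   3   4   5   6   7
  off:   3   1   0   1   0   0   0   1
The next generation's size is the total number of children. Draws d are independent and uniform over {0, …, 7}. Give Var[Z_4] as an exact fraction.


70875/32768

Outcome values over d=0..7: [3, 1, 0, 1, 0, 0, 0, 1]
Σy = 6, Σy² = 12, M = 8
μ = 6/8 = 3/4,  σ² = 12/8 − (3/4)² = 15/16
V_0 = 0, E_0 = 2
V_1 = 15/16·E_0 + (3/4)²·V_0 = 15/8;  E_1 = 3/2
V_2 = 15/16·E_1 + (3/4)²·V_1 = 315/128;  E_2 = 9/8
V_3 = 15/16·E_2 + (3/4)²·V_2 = 4995/2048;  E_3 = 27/32
V_4 = 15/16·E_3 + (3/4)²·V_3 = 70875/32768;  E_4 = 81/128


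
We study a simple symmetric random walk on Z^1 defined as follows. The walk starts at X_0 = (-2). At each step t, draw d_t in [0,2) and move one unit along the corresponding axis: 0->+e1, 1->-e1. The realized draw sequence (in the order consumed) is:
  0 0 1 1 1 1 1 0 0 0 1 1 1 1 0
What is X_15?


(-5)

t=0: X=(-2), d=0 → +e1, X_1=(-1)
t=1: X=(-1), d=0 → +e1, X_2=(0)
t=2: X=(0), d=1 → -e1, X_3=(-1)
t=3: X=(-1), d=1 → -e1, X_4=(-2)
t=4: X=(-2), d=1 → -e1, X_5=(-3)
t=5: X=(-3), d=1 → -e1, X_6=(-4)
t=6: X=(-4), d=1 → -e1, X_7=(-5)
t=7: X=(-5), d=0 → +e1, X_8=(-4)
t=8: X=(-4), d=0 → +e1, X_9=(-3)
t=9: X=(-3), d=0 → +e1, X_10=(-2)
t=10: X=(-2), d=1 → -e1, X_11=(-3)
t=11: X=(-3), d=1 → -e1, X_12=(-4)
t=12: X=(-4), d=1 → -e1, X_13=(-5)
t=13: X=(-5), d=1 → -e1, X_14=(-6)
t=14: X=(-6), d=0 → +e1, X_15=(-5)


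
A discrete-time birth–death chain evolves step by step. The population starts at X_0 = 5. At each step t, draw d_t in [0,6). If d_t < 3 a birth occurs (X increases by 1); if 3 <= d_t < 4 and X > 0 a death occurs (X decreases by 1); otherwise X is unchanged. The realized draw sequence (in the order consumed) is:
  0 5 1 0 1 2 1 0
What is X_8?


12

t=0: X=5, d=0 → birth, X_1=6
t=1: X=6, d=5 → hold, X_2=6
t=2: X=6, d=1 → birth, X_3=7
t=3: X=7, d=0 → birth, X_4=8
t=4: X=8, d=1 → birth, X_5=9
t=5: X=9, d=2 → birth, X_6=10
t=6: X=10, d=1 → birth, X_7=11
t=7: X=11, d=0 → birth, X_8=12
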